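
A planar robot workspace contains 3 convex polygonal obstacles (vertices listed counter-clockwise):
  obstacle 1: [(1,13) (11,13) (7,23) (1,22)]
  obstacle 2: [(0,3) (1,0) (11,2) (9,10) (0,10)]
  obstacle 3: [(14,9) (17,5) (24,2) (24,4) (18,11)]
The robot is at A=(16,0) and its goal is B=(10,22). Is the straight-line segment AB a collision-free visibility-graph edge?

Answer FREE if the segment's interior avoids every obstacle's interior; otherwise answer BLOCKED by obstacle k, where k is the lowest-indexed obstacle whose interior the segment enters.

FREE

Obstacle 1 [(1,13) (11,13) (7,23) (1,22)]:
  edge (1,13)–(11,13): clear
  edge (11,13)–(7,23): clear
  edge (7,23)–(1,22): clear
  edge (1,22)–(1,13): clear
  midpoint (13,11) outside
  → clear
Obstacle 2 [(0,3) (1,0) (11,2) (9,10) (0,10)]:
  edge (0,3)–(1,0): clear
  edge (1,0)–(11,2): clear
  edge (11,2)–(9,10): clear
  edge (9,10)–(0,10): clear
  edge (0,10)–(0,3): clear
  midpoint (13,11) outside
  → clear
Obstacle 3 [(14,9) (17,5) (24,2) (24,4) (18,11)]:
  edge (14,9)–(17,5): clear
  edge (17,5)–(24,2): clear
  edge (24,2)–(24,4): clear
  edge (24,4)–(18,11): clear
  edge (18,11)–(14,9): clear
  midpoint (13,11) outside
  → clear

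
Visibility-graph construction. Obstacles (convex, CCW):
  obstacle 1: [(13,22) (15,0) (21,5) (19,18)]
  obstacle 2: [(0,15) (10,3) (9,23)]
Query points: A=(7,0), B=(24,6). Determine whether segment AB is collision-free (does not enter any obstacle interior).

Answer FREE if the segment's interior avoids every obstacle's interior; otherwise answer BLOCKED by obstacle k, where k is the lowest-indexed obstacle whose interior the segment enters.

BLOCKED by obstacle 1

Obstacle 1 [(13,22) (15,0) (21,5) (19,18)]:
  edge (13,22)–(15,0): crosses AB
  edge (15,0)–(21,5): crosses AB
  edge (21,5)–(19,18): clear
  edge (19,18)–(13,22): clear
  → BLOCKED
Obstacle 2 [(0,15) (10,3) (9,23)]:
  edge (0,15)–(10,3): clear
  edge (10,3)–(9,23): clear
  edge (9,23)–(0,15): clear
  midpoint (31/2,3) outside
  → clear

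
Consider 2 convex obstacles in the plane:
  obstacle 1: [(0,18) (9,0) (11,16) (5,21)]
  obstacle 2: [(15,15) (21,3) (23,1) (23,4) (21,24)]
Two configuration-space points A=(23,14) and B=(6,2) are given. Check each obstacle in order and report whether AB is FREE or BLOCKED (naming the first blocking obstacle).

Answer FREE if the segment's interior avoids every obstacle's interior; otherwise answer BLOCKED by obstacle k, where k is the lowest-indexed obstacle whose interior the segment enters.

Obstacle 1 [(0,18) (9,0) (11,16) (5,21)]:
  edge (0,18)–(9,0): crosses AB
  edge (9,0)–(11,16): crosses AB
  edge (11,16)–(5,21): clear
  edge (5,21)–(0,18): clear
  → BLOCKED
Obstacle 2 [(15,15) (21,3) (23,1) (23,4) (21,24)]:
  edge (15,15)–(21,3): crosses AB
  edge (21,3)–(23,1): clear
  edge (23,1)–(23,4): clear
  edge (23,4)–(21,24): crosses AB
  edge (21,24)–(15,15): clear
  → BLOCKED

BLOCKED by obstacle 1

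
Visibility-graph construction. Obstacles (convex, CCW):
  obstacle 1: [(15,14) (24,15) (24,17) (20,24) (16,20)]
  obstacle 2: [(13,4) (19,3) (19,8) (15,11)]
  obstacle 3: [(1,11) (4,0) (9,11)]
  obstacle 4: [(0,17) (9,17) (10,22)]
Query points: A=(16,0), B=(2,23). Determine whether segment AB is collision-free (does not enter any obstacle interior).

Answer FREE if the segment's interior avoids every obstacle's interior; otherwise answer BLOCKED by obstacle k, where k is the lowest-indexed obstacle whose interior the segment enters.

BLOCKED by obstacle 2

Obstacle 1 [(15,14) (24,15) (24,17) (20,24) (16,20)]:
  edge (15,14)–(24,15): clear
  edge (24,15)–(24,17): clear
  edge (24,17)–(20,24): clear
  edge (20,24)–(16,20): clear
  edge (16,20)–(15,14): clear
  midpoint (9,23/2) outside
  → clear
Obstacle 2 [(13,4) (19,3) (19,8) (15,11)]:
  edge (13,4)–(19,3): crosses AB
  edge (19,3)–(19,8): clear
  edge (19,8)–(15,11): clear
  edge (15,11)–(13,4): crosses AB
  → BLOCKED
Obstacle 3 [(1,11) (4,0) (9,11)]:
  edge (1,11)–(4,0): clear
  edge (4,0)–(9,11): clear
  edge (9,11)–(1,11): clear
  midpoint (9,23/2) outside
  → clear
Obstacle 4 [(0,17) (9,17) (10,22)]:
  edge (0,17)–(9,17): crosses AB
  edge (9,17)–(10,22): clear
  edge (10,22)–(0,17): crosses AB
  → BLOCKED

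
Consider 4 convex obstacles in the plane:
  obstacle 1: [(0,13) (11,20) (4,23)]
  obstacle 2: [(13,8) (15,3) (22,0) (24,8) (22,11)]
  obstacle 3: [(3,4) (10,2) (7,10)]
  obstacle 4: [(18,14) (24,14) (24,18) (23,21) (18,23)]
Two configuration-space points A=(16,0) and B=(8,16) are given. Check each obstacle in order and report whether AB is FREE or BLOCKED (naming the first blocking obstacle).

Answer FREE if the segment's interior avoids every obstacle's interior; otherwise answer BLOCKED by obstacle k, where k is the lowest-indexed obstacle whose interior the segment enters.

Obstacle 1 [(0,13) (11,20) (4,23)]:
  edge (0,13)–(11,20): clear
  edge (11,20)–(4,23): clear
  edge (4,23)–(0,13): clear
  midpoint (12,8) outside
  → clear
Obstacle 2 [(13,8) (15,3) (22,0) (24,8) (22,11)]:
  edge (13,8)–(15,3): clear
  edge (15,3)–(22,0): clear
  edge (22,0)–(24,8): clear
  edge (24,8)–(22,11): clear
  edge (22,11)–(13,8): clear
  midpoint (12,8) outside
  → clear
Obstacle 3 [(3,4) (10,2) (7,10)]:
  edge (3,4)–(10,2): clear
  edge (10,2)–(7,10): clear
  edge (7,10)–(3,4): clear
  midpoint (12,8) outside
  → clear
Obstacle 4 [(18,14) (24,14) (24,18) (23,21) (18,23)]:
  edge (18,14)–(24,14): clear
  edge (24,14)–(24,18): clear
  edge (24,18)–(23,21): clear
  edge (23,21)–(18,23): clear
  edge (18,23)–(18,14): clear
  midpoint (12,8) outside
  → clear

FREE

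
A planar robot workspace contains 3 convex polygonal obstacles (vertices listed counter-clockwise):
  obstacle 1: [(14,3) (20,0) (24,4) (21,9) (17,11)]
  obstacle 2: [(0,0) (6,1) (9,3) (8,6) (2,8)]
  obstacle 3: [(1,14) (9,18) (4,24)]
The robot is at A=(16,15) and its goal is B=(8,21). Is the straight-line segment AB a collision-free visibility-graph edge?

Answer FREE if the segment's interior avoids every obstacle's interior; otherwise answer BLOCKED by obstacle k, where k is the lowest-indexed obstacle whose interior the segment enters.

FREE

Obstacle 1 [(14,3) (20,0) (24,4) (21,9) (17,11)]:
  edge (14,3)–(20,0): clear
  edge (20,0)–(24,4): clear
  edge (24,4)–(21,9): clear
  edge (21,9)–(17,11): clear
  edge (17,11)–(14,3): clear
  midpoint (12,18) outside
  → clear
Obstacle 2 [(0,0) (6,1) (9,3) (8,6) (2,8)]:
  edge (0,0)–(6,1): clear
  edge (6,1)–(9,3): clear
  edge (9,3)–(8,6): clear
  edge (8,6)–(2,8): clear
  edge (2,8)–(0,0): clear
  midpoint (12,18) outside
  → clear
Obstacle 3 [(1,14) (9,18) (4,24)]:
  edge (1,14)–(9,18): clear
  edge (9,18)–(4,24): clear
  edge (4,24)–(1,14): clear
  midpoint (12,18) outside
  → clear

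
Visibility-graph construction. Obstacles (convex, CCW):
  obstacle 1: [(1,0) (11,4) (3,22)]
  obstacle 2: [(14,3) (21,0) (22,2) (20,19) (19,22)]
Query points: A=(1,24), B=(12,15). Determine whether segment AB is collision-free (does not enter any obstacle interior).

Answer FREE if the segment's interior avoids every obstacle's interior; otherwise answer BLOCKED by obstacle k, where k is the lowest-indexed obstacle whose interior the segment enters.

Obstacle 1 [(1,0) (11,4) (3,22)]:
  edge (1,0)–(11,4): clear
  edge (11,4)–(3,22): clear
  edge (3,22)–(1,0): clear
  midpoint (13/2,39/2) outside
  → clear
Obstacle 2 [(14,3) (21,0) (22,2) (20,19) (19,22)]:
  edge (14,3)–(21,0): clear
  edge (21,0)–(22,2): clear
  edge (22,2)–(20,19): clear
  edge (20,19)–(19,22): clear
  edge (19,22)–(14,3): clear
  midpoint (13/2,39/2) outside
  → clear

FREE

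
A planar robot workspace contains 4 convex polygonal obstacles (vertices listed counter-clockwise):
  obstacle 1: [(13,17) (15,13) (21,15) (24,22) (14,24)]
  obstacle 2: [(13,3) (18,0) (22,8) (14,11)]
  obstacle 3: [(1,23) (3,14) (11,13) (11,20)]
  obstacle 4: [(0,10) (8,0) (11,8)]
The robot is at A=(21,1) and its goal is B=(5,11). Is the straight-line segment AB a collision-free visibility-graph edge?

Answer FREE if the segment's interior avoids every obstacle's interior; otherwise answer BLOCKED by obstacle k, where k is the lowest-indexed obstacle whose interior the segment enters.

Obstacle 1 [(13,17) (15,13) (21,15) (24,22) (14,24)]:
  edge (13,17)–(15,13): clear
  edge (15,13)–(21,15): clear
  edge (21,15)–(24,22): clear
  edge (24,22)–(14,24): clear
  edge (14,24)–(13,17): clear
  midpoint (13,6) outside
  → clear
Obstacle 2 [(13,3) (18,0) (22,8) (14,11)]:
  edge (13,3)–(18,0): clear
  edge (18,0)–(22,8): crosses AB
  edge (22,8)–(14,11): clear
  edge (14,11)–(13,3): crosses AB
  → BLOCKED
Obstacle 3 [(1,23) (3,14) (11,13) (11,20)]:
  edge (1,23)–(3,14): clear
  edge (3,14)–(11,13): clear
  edge (11,13)–(11,20): clear
  edge (11,20)–(1,23): clear
  midpoint (13,6) outside
  → clear
Obstacle 4 [(0,10) (8,0) (11,8)]:
  edge (0,10)–(8,0): clear
  edge (8,0)–(11,8): crosses AB
  edge (11,8)–(0,10): crosses AB
  → BLOCKED

BLOCKED by obstacle 2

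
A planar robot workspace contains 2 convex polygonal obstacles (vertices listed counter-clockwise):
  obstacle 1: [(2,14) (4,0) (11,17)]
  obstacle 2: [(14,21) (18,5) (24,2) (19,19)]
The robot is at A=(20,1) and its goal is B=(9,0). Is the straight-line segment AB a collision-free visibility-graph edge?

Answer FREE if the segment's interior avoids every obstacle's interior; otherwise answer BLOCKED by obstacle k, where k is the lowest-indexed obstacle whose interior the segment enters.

Obstacle 1 [(2,14) (4,0) (11,17)]:
  edge (2,14)–(4,0): clear
  edge (4,0)–(11,17): clear
  edge (11,17)–(2,14): clear
  midpoint (29/2,1/2) outside
  → clear
Obstacle 2 [(14,21) (18,5) (24,2) (19,19)]:
  edge (14,21)–(18,5): clear
  edge (18,5)–(24,2): clear
  edge (24,2)–(19,19): clear
  edge (19,19)–(14,21): clear
  midpoint (29/2,1/2) outside
  → clear

FREE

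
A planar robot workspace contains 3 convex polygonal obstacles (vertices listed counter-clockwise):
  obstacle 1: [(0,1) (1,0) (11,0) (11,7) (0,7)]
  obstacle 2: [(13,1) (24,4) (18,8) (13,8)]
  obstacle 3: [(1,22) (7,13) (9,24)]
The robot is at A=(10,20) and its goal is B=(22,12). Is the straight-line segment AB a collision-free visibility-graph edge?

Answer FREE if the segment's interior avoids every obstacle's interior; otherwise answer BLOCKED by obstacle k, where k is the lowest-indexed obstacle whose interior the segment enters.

Obstacle 1 [(0,1) (1,0) (11,0) (11,7) (0,7)]:
  edge (0,1)–(1,0): clear
  edge (1,0)–(11,0): clear
  edge (11,0)–(11,7): clear
  edge (11,7)–(0,7): clear
  edge (0,7)–(0,1): clear
  midpoint (16,16) outside
  → clear
Obstacle 2 [(13,1) (24,4) (18,8) (13,8)]:
  edge (13,1)–(24,4): clear
  edge (24,4)–(18,8): clear
  edge (18,8)–(13,8): clear
  edge (13,8)–(13,1): clear
  midpoint (16,16) outside
  → clear
Obstacle 3 [(1,22) (7,13) (9,24)]:
  edge (1,22)–(7,13): clear
  edge (7,13)–(9,24): clear
  edge (9,24)–(1,22): clear
  midpoint (16,16) outside
  → clear

FREE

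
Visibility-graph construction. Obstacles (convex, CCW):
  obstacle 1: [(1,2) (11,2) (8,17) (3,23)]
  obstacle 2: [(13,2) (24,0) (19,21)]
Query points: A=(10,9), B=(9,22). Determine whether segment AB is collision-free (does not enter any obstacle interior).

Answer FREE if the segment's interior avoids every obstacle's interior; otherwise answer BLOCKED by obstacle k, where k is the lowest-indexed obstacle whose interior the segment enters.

Obstacle 1 [(1,2) (11,2) (8,17) (3,23)]:
  edge (1,2)–(11,2): clear
  edge (11,2)–(8,17): clear
  edge (8,17)–(3,23): clear
  edge (3,23)–(1,2): clear
  midpoint (19/2,31/2) outside
  → clear
Obstacle 2 [(13,2) (24,0) (19,21)]:
  edge (13,2)–(24,0): clear
  edge (24,0)–(19,21): clear
  edge (19,21)–(13,2): clear
  midpoint (19/2,31/2) outside
  → clear

FREE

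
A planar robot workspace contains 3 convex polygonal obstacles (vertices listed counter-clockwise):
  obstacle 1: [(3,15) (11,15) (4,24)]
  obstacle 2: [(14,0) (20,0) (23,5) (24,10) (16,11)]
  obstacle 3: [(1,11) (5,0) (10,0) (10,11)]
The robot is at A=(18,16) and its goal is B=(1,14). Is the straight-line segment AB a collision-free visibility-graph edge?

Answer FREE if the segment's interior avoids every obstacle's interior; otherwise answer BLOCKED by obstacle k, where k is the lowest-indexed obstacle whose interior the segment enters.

BLOCKED by obstacle 1

Obstacle 1 [(3,15) (11,15) (4,24)]:
  edge (3,15)–(11,15): crosses AB
  edge (11,15)–(4,24): crosses AB
  edge (4,24)–(3,15): clear
  → BLOCKED
Obstacle 2 [(14,0) (20,0) (23,5) (24,10) (16,11)]:
  edge (14,0)–(20,0): clear
  edge (20,0)–(23,5): clear
  edge (23,5)–(24,10): clear
  edge (24,10)–(16,11): clear
  edge (16,11)–(14,0): clear
  midpoint (19/2,15) outside
  → clear
Obstacle 3 [(1,11) (5,0) (10,0) (10,11)]:
  edge (1,11)–(5,0): clear
  edge (5,0)–(10,0): clear
  edge (10,0)–(10,11): clear
  edge (10,11)–(1,11): clear
  midpoint (19/2,15) outside
  → clear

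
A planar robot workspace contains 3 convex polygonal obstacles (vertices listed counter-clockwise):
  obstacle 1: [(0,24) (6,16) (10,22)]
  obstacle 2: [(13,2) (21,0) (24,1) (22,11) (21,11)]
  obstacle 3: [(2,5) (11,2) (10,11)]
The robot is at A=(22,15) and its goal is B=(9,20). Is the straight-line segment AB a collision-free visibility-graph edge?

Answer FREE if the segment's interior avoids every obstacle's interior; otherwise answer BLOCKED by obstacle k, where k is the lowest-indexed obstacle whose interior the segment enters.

Obstacle 1 [(0,24) (6,16) (10,22)]:
  edge (0,24)–(6,16): clear
  edge (6,16)–(10,22): clear
  edge (10,22)–(0,24): clear
  midpoint (31/2,35/2) outside
  → clear
Obstacle 2 [(13,2) (21,0) (24,1) (22,11) (21,11)]:
  edge (13,2)–(21,0): clear
  edge (21,0)–(24,1): clear
  edge (24,1)–(22,11): clear
  edge (22,11)–(21,11): clear
  edge (21,11)–(13,2): clear
  midpoint (31/2,35/2) outside
  → clear
Obstacle 3 [(2,5) (11,2) (10,11)]:
  edge (2,5)–(11,2): clear
  edge (11,2)–(10,11): clear
  edge (10,11)–(2,5): clear
  midpoint (31/2,35/2) outside
  → clear

FREE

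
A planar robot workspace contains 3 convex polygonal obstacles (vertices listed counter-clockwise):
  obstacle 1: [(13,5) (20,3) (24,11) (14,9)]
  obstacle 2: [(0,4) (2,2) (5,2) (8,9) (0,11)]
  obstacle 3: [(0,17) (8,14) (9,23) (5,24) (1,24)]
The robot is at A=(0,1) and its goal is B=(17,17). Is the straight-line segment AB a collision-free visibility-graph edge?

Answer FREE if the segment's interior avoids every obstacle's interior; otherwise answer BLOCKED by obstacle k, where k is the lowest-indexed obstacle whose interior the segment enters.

BLOCKED by obstacle 2

Obstacle 1 [(13,5) (20,3) (24,11) (14,9)]:
  edge (13,5)–(20,3): clear
  edge (20,3)–(24,11): clear
  edge (24,11)–(14,9): clear
  edge (14,9)–(13,5): clear
  midpoint (17/2,9) outside
  → clear
Obstacle 2 [(0,4) (2,2) (5,2) (8,9) (0,11)]:
  edge (0,4)–(2,2): crosses AB
  edge (2,2)–(5,2): clear
  edge (5,2)–(8,9): crosses AB
  edge (8,9)–(0,11): clear
  edge (0,11)–(0,4): clear
  → BLOCKED
Obstacle 3 [(0,17) (8,14) (9,23) (5,24) (1,24)]:
  edge (0,17)–(8,14): clear
  edge (8,14)–(9,23): clear
  edge (9,23)–(5,24): clear
  edge (5,24)–(1,24): clear
  edge (1,24)–(0,17): clear
  midpoint (17/2,9) outside
  → clear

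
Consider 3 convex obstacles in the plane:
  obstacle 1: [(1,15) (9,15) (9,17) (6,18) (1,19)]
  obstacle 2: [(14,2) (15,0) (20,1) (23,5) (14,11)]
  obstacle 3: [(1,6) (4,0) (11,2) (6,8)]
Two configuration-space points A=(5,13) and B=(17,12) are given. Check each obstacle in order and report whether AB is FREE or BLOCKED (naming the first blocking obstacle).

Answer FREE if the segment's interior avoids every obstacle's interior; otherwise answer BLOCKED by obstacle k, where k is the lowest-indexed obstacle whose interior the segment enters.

FREE

Obstacle 1 [(1,15) (9,15) (9,17) (6,18) (1,19)]:
  edge (1,15)–(9,15): clear
  edge (9,15)–(9,17): clear
  edge (9,17)–(6,18): clear
  edge (6,18)–(1,19): clear
  edge (1,19)–(1,15): clear
  midpoint (11,25/2) outside
  → clear
Obstacle 2 [(14,2) (15,0) (20,1) (23,5) (14,11)]:
  edge (14,2)–(15,0): clear
  edge (15,0)–(20,1): clear
  edge (20,1)–(23,5): clear
  edge (23,5)–(14,11): clear
  edge (14,11)–(14,2): clear
  midpoint (11,25/2) outside
  → clear
Obstacle 3 [(1,6) (4,0) (11,2) (6,8)]:
  edge (1,6)–(4,0): clear
  edge (4,0)–(11,2): clear
  edge (11,2)–(6,8): clear
  edge (6,8)–(1,6): clear
  midpoint (11,25/2) outside
  → clear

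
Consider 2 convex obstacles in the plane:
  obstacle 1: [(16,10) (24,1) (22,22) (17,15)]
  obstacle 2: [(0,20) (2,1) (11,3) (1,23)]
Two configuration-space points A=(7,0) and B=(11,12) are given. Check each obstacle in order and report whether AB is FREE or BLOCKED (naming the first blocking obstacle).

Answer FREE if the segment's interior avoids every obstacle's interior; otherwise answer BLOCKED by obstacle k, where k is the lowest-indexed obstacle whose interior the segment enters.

Obstacle 1 [(16,10) (24,1) (22,22) (17,15)]:
  edge (16,10)–(24,1): clear
  edge (24,1)–(22,22): clear
  edge (22,22)–(17,15): clear
  edge (17,15)–(16,10): clear
  midpoint (9,6) outside
  → clear
Obstacle 2 [(0,20) (2,1) (11,3) (1,23)]:
  edge (0,20)–(2,1): clear
  edge (2,1)–(11,3): crosses AB
  edge (11,3)–(1,23): crosses AB
  edge (1,23)–(0,20): clear
  → BLOCKED

BLOCKED by obstacle 2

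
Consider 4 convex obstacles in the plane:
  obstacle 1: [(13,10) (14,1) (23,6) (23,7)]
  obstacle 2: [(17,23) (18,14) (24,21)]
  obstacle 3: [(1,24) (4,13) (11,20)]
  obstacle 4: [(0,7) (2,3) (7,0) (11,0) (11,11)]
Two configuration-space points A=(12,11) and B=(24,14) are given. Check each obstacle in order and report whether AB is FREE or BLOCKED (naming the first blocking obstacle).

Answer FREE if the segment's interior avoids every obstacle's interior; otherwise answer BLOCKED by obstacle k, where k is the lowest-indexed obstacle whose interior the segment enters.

FREE

Obstacle 1 [(13,10) (14,1) (23,6) (23,7)]:
  edge (13,10)–(14,1): clear
  edge (14,1)–(23,6): clear
  edge (23,6)–(23,7): clear
  edge (23,7)–(13,10): clear
  midpoint (18,25/2) outside
  → clear
Obstacle 2 [(17,23) (18,14) (24,21)]:
  edge (17,23)–(18,14): clear
  edge (18,14)–(24,21): clear
  edge (24,21)–(17,23): clear
  midpoint (18,25/2) outside
  → clear
Obstacle 3 [(1,24) (4,13) (11,20)]:
  edge (1,24)–(4,13): clear
  edge (4,13)–(11,20): clear
  edge (11,20)–(1,24): clear
  midpoint (18,25/2) outside
  → clear
Obstacle 4 [(0,7) (2,3) (7,0) (11,0) (11,11)]:
  edge (0,7)–(2,3): clear
  edge (2,3)–(7,0): clear
  edge (7,0)–(11,0): clear
  edge (11,0)–(11,11): clear
  edge (11,11)–(0,7): clear
  midpoint (18,25/2) outside
  → clear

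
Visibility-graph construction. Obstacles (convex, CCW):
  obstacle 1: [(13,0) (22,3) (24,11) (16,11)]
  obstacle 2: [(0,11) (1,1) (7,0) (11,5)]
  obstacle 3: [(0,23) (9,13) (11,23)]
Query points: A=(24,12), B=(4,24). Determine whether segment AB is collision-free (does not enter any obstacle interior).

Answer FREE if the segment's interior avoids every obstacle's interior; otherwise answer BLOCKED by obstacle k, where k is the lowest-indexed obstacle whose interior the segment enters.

BLOCKED by obstacle 3

Obstacle 1 [(13,0) (22,3) (24,11) (16,11)]:
  edge (13,0)–(22,3): clear
  edge (22,3)–(24,11): clear
  edge (24,11)–(16,11): clear
  edge (16,11)–(13,0): clear
  midpoint (14,18) outside
  → clear
Obstacle 2 [(0,11) (1,1) (7,0) (11,5)]:
  edge (0,11)–(1,1): clear
  edge (1,1)–(7,0): clear
  edge (7,0)–(11,5): clear
  edge (11,5)–(0,11): clear
  midpoint (14,18) outside
  → clear
Obstacle 3 [(0,23) (9,13) (11,23)]:
  edge (0,23)–(9,13): clear
  edge (9,13)–(11,23): crosses AB
  edge (11,23)–(0,23): crosses AB
  → BLOCKED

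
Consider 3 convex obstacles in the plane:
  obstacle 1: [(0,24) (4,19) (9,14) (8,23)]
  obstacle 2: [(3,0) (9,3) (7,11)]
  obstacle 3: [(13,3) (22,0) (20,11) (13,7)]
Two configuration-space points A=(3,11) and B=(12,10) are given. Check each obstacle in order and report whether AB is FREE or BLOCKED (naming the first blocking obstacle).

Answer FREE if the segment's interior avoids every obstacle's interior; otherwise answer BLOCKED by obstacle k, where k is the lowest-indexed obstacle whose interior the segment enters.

BLOCKED by obstacle 2

Obstacle 1 [(0,24) (4,19) (9,14) (8,23)]:
  edge (0,24)–(4,19): clear
  edge (4,19)–(9,14): clear
  edge (9,14)–(8,23): clear
  edge (8,23)–(0,24): clear
  midpoint (15/2,21/2) outside
  → clear
Obstacle 2 [(3,0) (9,3) (7,11)]:
  edge (3,0)–(9,3): clear
  edge (9,3)–(7,11): crosses AB
  edge (7,11)–(3,0): crosses AB
  → BLOCKED
Obstacle 3 [(13,3) (22,0) (20,11) (13,7)]:
  edge (13,3)–(22,0): clear
  edge (22,0)–(20,11): clear
  edge (20,11)–(13,7): clear
  edge (13,7)–(13,3): clear
  midpoint (15/2,21/2) outside
  → clear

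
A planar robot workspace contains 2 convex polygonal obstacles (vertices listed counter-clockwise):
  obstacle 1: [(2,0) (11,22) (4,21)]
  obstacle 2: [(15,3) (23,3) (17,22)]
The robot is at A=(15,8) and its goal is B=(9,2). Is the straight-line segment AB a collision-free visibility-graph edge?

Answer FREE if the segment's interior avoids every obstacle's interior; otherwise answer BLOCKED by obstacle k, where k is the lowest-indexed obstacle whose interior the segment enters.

FREE

Obstacle 1 [(2,0) (11,22) (4,21)]:
  edge (2,0)–(11,22): clear
  edge (11,22)–(4,21): clear
  edge (4,21)–(2,0): clear
  midpoint (12,5) outside
  → clear
Obstacle 2 [(15,3) (23,3) (17,22)]:
  edge (15,3)–(23,3): clear
  edge (23,3)–(17,22): clear
  edge (17,22)–(15,3): clear
  midpoint (12,5) outside
  → clear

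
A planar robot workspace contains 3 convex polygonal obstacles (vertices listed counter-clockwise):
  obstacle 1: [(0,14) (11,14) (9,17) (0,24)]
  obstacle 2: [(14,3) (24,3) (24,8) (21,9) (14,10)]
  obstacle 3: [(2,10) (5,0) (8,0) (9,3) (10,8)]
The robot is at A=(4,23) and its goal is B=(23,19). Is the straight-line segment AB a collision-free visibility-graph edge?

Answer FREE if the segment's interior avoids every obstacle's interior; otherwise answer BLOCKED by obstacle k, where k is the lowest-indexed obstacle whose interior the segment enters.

Obstacle 1 [(0,14) (11,14) (9,17) (0,24)]:
  edge (0,14)–(11,14): clear
  edge (11,14)–(9,17): clear
  edge (9,17)–(0,24): clear
  edge (0,24)–(0,14): clear
  midpoint (27/2,21) outside
  → clear
Obstacle 2 [(14,3) (24,3) (24,8) (21,9) (14,10)]:
  edge (14,3)–(24,3): clear
  edge (24,3)–(24,8): clear
  edge (24,8)–(21,9): clear
  edge (21,9)–(14,10): clear
  edge (14,10)–(14,3): clear
  midpoint (27/2,21) outside
  → clear
Obstacle 3 [(2,10) (5,0) (8,0) (9,3) (10,8)]:
  edge (2,10)–(5,0): clear
  edge (5,0)–(8,0): clear
  edge (8,0)–(9,3): clear
  edge (9,3)–(10,8): clear
  edge (10,8)–(2,10): clear
  midpoint (27/2,21) outside
  → clear

FREE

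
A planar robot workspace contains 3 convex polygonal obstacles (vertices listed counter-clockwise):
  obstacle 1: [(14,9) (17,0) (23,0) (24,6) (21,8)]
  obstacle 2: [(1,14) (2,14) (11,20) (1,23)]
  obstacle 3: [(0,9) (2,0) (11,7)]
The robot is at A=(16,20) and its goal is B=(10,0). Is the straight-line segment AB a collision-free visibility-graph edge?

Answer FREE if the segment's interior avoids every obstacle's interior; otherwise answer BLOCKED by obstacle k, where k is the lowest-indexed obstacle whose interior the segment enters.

FREE

Obstacle 1 [(14,9) (17,0) (23,0) (24,6) (21,8)]:
  edge (14,9)–(17,0): clear
  edge (17,0)–(23,0): clear
  edge (23,0)–(24,6): clear
  edge (24,6)–(21,8): clear
  edge (21,8)–(14,9): clear
  midpoint (13,10) outside
  → clear
Obstacle 2 [(1,14) (2,14) (11,20) (1,23)]:
  edge (1,14)–(2,14): clear
  edge (2,14)–(11,20): clear
  edge (11,20)–(1,23): clear
  edge (1,23)–(1,14): clear
  midpoint (13,10) outside
  → clear
Obstacle 3 [(0,9) (2,0) (11,7)]:
  edge (0,9)–(2,0): clear
  edge (2,0)–(11,7): clear
  edge (11,7)–(0,9): clear
  midpoint (13,10) outside
  → clear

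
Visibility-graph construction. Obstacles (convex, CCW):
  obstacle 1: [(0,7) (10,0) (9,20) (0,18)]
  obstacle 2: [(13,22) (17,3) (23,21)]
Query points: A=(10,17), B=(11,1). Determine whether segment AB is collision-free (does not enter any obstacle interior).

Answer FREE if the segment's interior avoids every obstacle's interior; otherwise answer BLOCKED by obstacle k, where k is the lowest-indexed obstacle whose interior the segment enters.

FREE

Obstacle 1 [(0,7) (10,0) (9,20) (0,18)]:
  edge (0,7)–(10,0): clear
  edge (10,0)–(9,20): clear
  edge (9,20)–(0,18): clear
  edge (0,18)–(0,7): clear
  midpoint (21/2,9) outside
  → clear
Obstacle 2 [(13,22) (17,3) (23,21)]:
  edge (13,22)–(17,3): clear
  edge (17,3)–(23,21): clear
  edge (23,21)–(13,22): clear
  midpoint (21/2,9) outside
  → clear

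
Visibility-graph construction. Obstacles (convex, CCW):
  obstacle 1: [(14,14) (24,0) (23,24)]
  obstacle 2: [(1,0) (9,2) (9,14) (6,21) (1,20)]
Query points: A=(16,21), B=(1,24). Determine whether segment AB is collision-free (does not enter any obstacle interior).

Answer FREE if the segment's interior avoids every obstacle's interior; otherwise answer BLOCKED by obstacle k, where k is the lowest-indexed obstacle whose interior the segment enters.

Obstacle 1 [(14,14) (24,0) (23,24)]:
  edge (14,14)–(24,0): clear
  edge (24,0)–(23,24): clear
  edge (23,24)–(14,14): clear
  midpoint (17/2,45/2) outside
  → clear
Obstacle 2 [(1,0) (9,2) (9,14) (6,21) (1,20)]:
  edge (1,0)–(9,2): clear
  edge (9,2)–(9,14): clear
  edge (9,14)–(6,21): clear
  edge (6,21)–(1,20): clear
  edge (1,20)–(1,0): clear
  midpoint (17/2,45/2) outside
  → clear

FREE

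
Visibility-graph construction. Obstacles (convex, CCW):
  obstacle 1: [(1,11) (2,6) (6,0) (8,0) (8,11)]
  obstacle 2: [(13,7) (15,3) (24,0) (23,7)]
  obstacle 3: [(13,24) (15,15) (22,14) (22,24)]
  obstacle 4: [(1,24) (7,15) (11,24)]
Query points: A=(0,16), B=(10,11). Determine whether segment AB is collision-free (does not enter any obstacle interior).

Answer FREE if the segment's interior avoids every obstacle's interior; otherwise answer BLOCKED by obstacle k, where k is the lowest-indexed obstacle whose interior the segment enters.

FREE

Obstacle 1 [(1,11) (2,6) (6,0) (8,0) (8,11)]:
  edge (1,11)–(2,6): clear
  edge (2,6)–(6,0): clear
  edge (6,0)–(8,0): clear
  edge (8,0)–(8,11): clear
  edge (8,11)–(1,11): clear
  midpoint (5,27/2) outside
  → clear
Obstacle 2 [(13,7) (15,3) (24,0) (23,7)]:
  edge (13,7)–(15,3): clear
  edge (15,3)–(24,0): clear
  edge (24,0)–(23,7): clear
  edge (23,7)–(13,7): clear
  midpoint (5,27/2) outside
  → clear
Obstacle 3 [(13,24) (15,15) (22,14) (22,24)]:
  edge (13,24)–(15,15): clear
  edge (15,15)–(22,14): clear
  edge (22,14)–(22,24): clear
  edge (22,24)–(13,24): clear
  midpoint (5,27/2) outside
  → clear
Obstacle 4 [(1,24) (7,15) (11,24)]:
  edge (1,24)–(7,15): clear
  edge (7,15)–(11,24): clear
  edge (11,24)–(1,24): clear
  midpoint (5,27/2) outside
  → clear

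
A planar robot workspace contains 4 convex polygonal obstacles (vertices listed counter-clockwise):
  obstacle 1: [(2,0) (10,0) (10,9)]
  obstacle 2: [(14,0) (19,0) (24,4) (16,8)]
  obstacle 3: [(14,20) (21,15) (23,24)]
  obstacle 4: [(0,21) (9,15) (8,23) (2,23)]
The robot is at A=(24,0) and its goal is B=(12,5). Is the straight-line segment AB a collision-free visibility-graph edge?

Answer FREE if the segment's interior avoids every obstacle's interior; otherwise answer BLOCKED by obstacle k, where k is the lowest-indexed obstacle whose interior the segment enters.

BLOCKED by obstacle 2

Obstacle 1 [(2,0) (10,0) (10,9)]:
  edge (2,0)–(10,0): clear
  edge (10,0)–(10,9): clear
  edge (10,9)–(2,0): clear
  midpoint (18,5/2) outside
  → clear
Obstacle 2 [(14,0) (19,0) (24,4) (16,8)]:
  edge (14,0)–(19,0): clear
  edge (19,0)–(24,4): crosses AB
  edge (24,4)–(16,8): clear
  edge (16,8)–(14,0): crosses AB
  → BLOCKED
Obstacle 3 [(14,20) (21,15) (23,24)]:
  edge (14,20)–(21,15): clear
  edge (21,15)–(23,24): clear
  edge (23,24)–(14,20): clear
  midpoint (18,5/2) outside
  → clear
Obstacle 4 [(0,21) (9,15) (8,23) (2,23)]:
  edge (0,21)–(9,15): clear
  edge (9,15)–(8,23): clear
  edge (8,23)–(2,23): clear
  edge (2,23)–(0,21): clear
  midpoint (18,5/2) outside
  → clear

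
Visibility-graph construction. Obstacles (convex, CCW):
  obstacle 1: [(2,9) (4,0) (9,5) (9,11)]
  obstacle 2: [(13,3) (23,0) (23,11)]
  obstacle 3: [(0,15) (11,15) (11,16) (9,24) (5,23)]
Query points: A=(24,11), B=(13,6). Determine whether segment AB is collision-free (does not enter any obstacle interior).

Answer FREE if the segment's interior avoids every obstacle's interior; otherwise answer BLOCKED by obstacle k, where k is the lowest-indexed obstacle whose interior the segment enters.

BLOCKED by obstacle 2

Obstacle 1 [(2,9) (4,0) (9,5) (9,11)]:
  edge (2,9)–(4,0): clear
  edge (4,0)–(9,5): clear
  edge (9,5)–(9,11): clear
  edge (9,11)–(2,9): clear
  midpoint (37/2,17/2) outside
  → clear
Obstacle 2 [(13,3) (23,0) (23,11)]:
  edge (13,3)–(23,0): clear
  edge (23,0)–(23,11): crosses AB
  edge (23,11)–(13,3): crosses AB
  → BLOCKED
Obstacle 3 [(0,15) (11,15) (11,16) (9,24) (5,23)]:
  edge (0,15)–(11,15): clear
  edge (11,15)–(11,16): clear
  edge (11,16)–(9,24): clear
  edge (9,24)–(5,23): clear
  edge (5,23)–(0,15): clear
  midpoint (37/2,17/2) outside
  → clear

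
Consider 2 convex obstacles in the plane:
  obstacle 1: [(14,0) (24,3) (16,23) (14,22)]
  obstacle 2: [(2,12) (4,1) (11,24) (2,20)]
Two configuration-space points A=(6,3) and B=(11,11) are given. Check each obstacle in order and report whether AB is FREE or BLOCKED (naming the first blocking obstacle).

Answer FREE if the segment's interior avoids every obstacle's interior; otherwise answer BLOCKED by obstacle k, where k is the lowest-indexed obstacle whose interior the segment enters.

FREE

Obstacle 1 [(14,0) (24,3) (16,23) (14,22)]:
  edge (14,0)–(24,3): clear
  edge (24,3)–(16,23): clear
  edge (16,23)–(14,22): clear
  edge (14,22)–(14,0): clear
  midpoint (17/2,7) outside
  → clear
Obstacle 2 [(2,12) (4,1) (11,24) (2,20)]:
  edge (2,12)–(4,1): clear
  edge (4,1)–(11,24): clear
  edge (11,24)–(2,20): clear
  edge (2,20)–(2,12): clear
  midpoint (17/2,7) outside
  → clear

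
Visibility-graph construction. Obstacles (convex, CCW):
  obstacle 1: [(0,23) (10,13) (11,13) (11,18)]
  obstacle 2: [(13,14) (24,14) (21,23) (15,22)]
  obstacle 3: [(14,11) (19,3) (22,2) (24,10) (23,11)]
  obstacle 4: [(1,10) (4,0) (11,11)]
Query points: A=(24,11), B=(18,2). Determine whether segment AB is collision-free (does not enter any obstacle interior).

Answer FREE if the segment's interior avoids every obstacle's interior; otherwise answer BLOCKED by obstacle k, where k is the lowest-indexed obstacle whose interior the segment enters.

Obstacle 1 [(0,23) (10,13) (11,13) (11,18)]:
  edge (0,23)–(10,13): clear
  edge (10,13)–(11,13): clear
  edge (11,13)–(11,18): clear
  edge (11,18)–(0,23): clear
  midpoint (21,13/2) outside
  → clear
Obstacle 2 [(13,14) (24,14) (21,23) (15,22)]:
  edge (13,14)–(24,14): clear
  edge (24,14)–(21,23): clear
  edge (21,23)–(15,22): clear
  edge (15,22)–(13,14): clear
  midpoint (21,13/2) outside
  → clear
Obstacle 3 [(14,11) (19,3) (22,2) (24,10) (23,11)]:
  edge (14,11)–(19,3): crosses AB
  edge (19,3)–(22,2): clear
  edge (22,2)–(24,10): clear
  edge (24,10)–(23,11): crosses AB
  edge (23,11)–(14,11): clear
  → BLOCKED
Obstacle 4 [(1,10) (4,0) (11,11)]:
  edge (1,10)–(4,0): clear
  edge (4,0)–(11,11): clear
  edge (11,11)–(1,10): clear
  midpoint (21,13/2) outside
  → clear

BLOCKED by obstacle 3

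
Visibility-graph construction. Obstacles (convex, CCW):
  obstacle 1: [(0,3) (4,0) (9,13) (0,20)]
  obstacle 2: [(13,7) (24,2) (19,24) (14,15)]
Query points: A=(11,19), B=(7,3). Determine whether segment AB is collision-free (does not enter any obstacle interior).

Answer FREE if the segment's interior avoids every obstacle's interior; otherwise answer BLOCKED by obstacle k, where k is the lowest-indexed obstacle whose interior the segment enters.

FREE

Obstacle 1 [(0,3) (4,0) (9,13) (0,20)]:
  edge (0,3)–(4,0): clear
  edge (4,0)–(9,13): clear
  edge (9,13)–(0,20): clear
  edge (0,20)–(0,3): clear
  midpoint (9,11) outside
  → clear
Obstacle 2 [(13,7) (24,2) (19,24) (14,15)]:
  edge (13,7)–(24,2): clear
  edge (24,2)–(19,24): clear
  edge (19,24)–(14,15): clear
  edge (14,15)–(13,7): clear
  midpoint (9,11) outside
  → clear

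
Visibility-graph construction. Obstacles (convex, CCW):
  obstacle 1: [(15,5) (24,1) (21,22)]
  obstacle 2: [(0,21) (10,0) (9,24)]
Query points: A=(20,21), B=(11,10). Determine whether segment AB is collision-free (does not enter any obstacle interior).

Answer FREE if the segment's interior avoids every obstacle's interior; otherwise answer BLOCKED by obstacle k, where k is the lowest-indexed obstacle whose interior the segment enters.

FREE

Obstacle 1 [(15,5) (24,1) (21,22)]:
  edge (15,5)–(24,1): clear
  edge (24,1)–(21,22): clear
  edge (21,22)–(15,5): clear
  midpoint (31/2,31/2) outside
  → clear
Obstacle 2 [(0,21) (10,0) (9,24)]:
  edge (0,21)–(10,0): clear
  edge (10,0)–(9,24): clear
  edge (9,24)–(0,21): clear
  midpoint (31/2,31/2) outside
  → clear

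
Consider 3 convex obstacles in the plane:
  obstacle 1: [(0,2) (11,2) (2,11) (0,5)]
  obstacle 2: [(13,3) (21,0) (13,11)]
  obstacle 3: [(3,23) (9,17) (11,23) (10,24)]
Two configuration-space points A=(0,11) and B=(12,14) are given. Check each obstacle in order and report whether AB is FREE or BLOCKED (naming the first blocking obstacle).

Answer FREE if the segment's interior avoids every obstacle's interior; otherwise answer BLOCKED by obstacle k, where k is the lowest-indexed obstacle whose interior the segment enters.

Obstacle 1 [(0,2) (11,2) (2,11) (0,5)]:
  edge (0,2)–(11,2): clear
  edge (11,2)–(2,11): clear
  edge (2,11)–(0,5): clear
  edge (0,5)–(0,2): clear
  midpoint (6,25/2) outside
  → clear
Obstacle 2 [(13,3) (21,0) (13,11)]:
  edge (13,3)–(21,0): clear
  edge (21,0)–(13,11): clear
  edge (13,11)–(13,3): clear
  midpoint (6,25/2) outside
  → clear
Obstacle 3 [(3,23) (9,17) (11,23) (10,24)]:
  edge (3,23)–(9,17): clear
  edge (9,17)–(11,23): clear
  edge (11,23)–(10,24): clear
  edge (10,24)–(3,23): clear
  midpoint (6,25/2) outside
  → clear

FREE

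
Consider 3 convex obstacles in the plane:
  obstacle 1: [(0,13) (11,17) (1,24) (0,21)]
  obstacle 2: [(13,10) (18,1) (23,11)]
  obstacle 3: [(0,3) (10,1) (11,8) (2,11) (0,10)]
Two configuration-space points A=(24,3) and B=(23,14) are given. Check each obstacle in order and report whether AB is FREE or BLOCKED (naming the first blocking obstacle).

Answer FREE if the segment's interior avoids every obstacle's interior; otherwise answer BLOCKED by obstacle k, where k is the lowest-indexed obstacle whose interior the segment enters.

FREE

Obstacle 1 [(0,13) (11,17) (1,24) (0,21)]:
  edge (0,13)–(11,17): clear
  edge (11,17)–(1,24): clear
  edge (1,24)–(0,21): clear
  edge (0,21)–(0,13): clear
  midpoint (47/2,17/2) outside
  → clear
Obstacle 2 [(13,10) (18,1) (23,11)]:
  edge (13,10)–(18,1): clear
  edge (18,1)–(23,11): clear
  edge (23,11)–(13,10): clear
  midpoint (47/2,17/2) outside
  → clear
Obstacle 3 [(0,3) (10,1) (11,8) (2,11) (0,10)]:
  edge (0,3)–(10,1): clear
  edge (10,1)–(11,8): clear
  edge (11,8)–(2,11): clear
  edge (2,11)–(0,10): clear
  edge (0,10)–(0,3): clear
  midpoint (47/2,17/2) outside
  → clear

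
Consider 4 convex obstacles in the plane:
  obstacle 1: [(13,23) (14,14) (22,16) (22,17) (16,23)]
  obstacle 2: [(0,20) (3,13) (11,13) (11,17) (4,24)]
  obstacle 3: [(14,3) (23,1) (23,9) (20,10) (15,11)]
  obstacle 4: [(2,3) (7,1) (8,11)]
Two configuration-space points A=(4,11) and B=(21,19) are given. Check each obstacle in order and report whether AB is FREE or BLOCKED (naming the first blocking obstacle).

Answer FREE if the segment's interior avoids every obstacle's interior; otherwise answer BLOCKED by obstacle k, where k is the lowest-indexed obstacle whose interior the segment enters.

Obstacle 1 [(13,23) (14,14) (22,16) (22,17) (16,23)]:
  edge (13,23)–(14,14): crosses AB
  edge (14,14)–(22,16): clear
  edge (22,16)–(22,17): clear
  edge (22,17)–(16,23): crosses AB
  edge (16,23)–(13,23): clear
  → BLOCKED
Obstacle 2 [(0,20) (3,13) (11,13) (11,17) (4,24)]:
  edge (0,20)–(3,13): clear
  edge (3,13)–(11,13): crosses AB
  edge (11,13)–(11,17): crosses AB
  edge (11,17)–(4,24): clear
  edge (4,24)–(0,20): clear
  → BLOCKED
Obstacle 3 [(14,3) (23,1) (23,9) (20,10) (15,11)]:
  edge (14,3)–(23,1): clear
  edge (23,1)–(23,9): clear
  edge (23,9)–(20,10): clear
  edge (20,10)–(15,11): clear
  edge (15,11)–(14,3): clear
  midpoint (25/2,15) outside
  → clear
Obstacle 4 [(2,3) (7,1) (8,11)]:
  edge (2,3)–(7,1): clear
  edge (7,1)–(8,11): clear
  edge (8,11)–(2,3): clear
  midpoint (25/2,15) outside
  → clear

BLOCKED by obstacle 1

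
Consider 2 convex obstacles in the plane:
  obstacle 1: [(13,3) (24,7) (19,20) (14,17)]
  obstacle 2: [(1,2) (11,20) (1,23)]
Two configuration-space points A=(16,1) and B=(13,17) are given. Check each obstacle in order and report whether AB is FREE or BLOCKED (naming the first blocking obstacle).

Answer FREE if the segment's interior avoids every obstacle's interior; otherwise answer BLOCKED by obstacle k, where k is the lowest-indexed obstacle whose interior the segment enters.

Obstacle 1 [(13,3) (24,7) (19,20) (14,17)]:
  edge (13,3)–(24,7): crosses AB
  edge (24,7)–(19,20): clear
  edge (19,20)–(14,17): clear
  edge (14,17)–(13,3): crosses AB
  → BLOCKED
Obstacle 2 [(1,2) (11,20) (1,23)]:
  edge (1,2)–(11,20): clear
  edge (11,20)–(1,23): clear
  edge (1,23)–(1,2): clear
  midpoint (29/2,9) outside
  → clear

BLOCKED by obstacle 1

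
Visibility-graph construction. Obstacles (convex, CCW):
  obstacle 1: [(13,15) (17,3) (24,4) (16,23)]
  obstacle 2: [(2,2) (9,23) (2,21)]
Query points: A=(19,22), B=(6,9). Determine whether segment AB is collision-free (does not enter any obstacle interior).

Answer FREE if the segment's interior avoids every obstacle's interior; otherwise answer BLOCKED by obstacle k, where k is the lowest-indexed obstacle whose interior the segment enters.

Obstacle 1 [(13,15) (17,3) (24,4) (16,23)]:
  edge (13,15)–(17,3): clear
  edge (17,3)–(24,4): clear
  edge (24,4)–(16,23): crosses AB
  edge (16,23)–(13,15): crosses AB
  → BLOCKED
Obstacle 2 [(2,2) (9,23) (2,21)]:
  edge (2,2)–(9,23): clear
  edge (9,23)–(2,21): clear
  edge (2,21)–(2,2): clear
  midpoint (25/2,31/2) outside
  → clear

BLOCKED by obstacle 1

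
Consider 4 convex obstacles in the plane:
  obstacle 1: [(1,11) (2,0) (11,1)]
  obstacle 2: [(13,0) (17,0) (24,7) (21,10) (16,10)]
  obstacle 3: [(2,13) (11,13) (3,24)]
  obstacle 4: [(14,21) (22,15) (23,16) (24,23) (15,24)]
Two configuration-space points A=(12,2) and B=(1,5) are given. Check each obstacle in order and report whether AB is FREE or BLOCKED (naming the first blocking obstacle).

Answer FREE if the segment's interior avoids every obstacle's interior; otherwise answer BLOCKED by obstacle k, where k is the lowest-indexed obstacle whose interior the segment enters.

Obstacle 1 [(1,11) (2,0) (11,1)]:
  edge (1,11)–(2,0): crosses AB
  edge (2,0)–(11,1): clear
  edge (11,1)–(1,11): crosses AB
  → BLOCKED
Obstacle 2 [(13,0) (17,0) (24,7) (21,10) (16,10)]:
  edge (13,0)–(17,0): clear
  edge (17,0)–(24,7): clear
  edge (24,7)–(21,10): clear
  edge (21,10)–(16,10): clear
  edge (16,10)–(13,0): clear
  midpoint (13/2,7/2) outside
  → clear
Obstacle 3 [(2,13) (11,13) (3,24)]:
  edge (2,13)–(11,13): clear
  edge (11,13)–(3,24): clear
  edge (3,24)–(2,13): clear
  midpoint (13/2,7/2) outside
  → clear
Obstacle 4 [(14,21) (22,15) (23,16) (24,23) (15,24)]:
  edge (14,21)–(22,15): clear
  edge (22,15)–(23,16): clear
  edge (23,16)–(24,23): clear
  edge (24,23)–(15,24): clear
  edge (15,24)–(14,21): clear
  midpoint (13/2,7/2) outside
  → clear

BLOCKED by obstacle 1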